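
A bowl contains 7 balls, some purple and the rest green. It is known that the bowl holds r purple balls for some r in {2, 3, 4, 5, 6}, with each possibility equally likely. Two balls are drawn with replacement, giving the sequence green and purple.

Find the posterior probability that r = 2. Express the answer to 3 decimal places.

Compute the likelihood of the observed sequence for each case: P(data | r = 2) = (5/7)(2/7) = 10/49; P(data | r = 3) = (4/7)(3/7) = 12/49; P(data | r = 4) = (3/7)(4/7) = 12/49; P(data | r = 5) = (2/7)(5/7) = 10/49; P(data | r = 6) = (1/7)(6/7) = 6/49.
The prior-weighted likelihoods are 1/5 · 10/49 = 2/49, 1/5 · 12/49 = 12/245, 1/5 · 12/49 = 12/245, 1/5 · 10/49 = 2/49, 1/5 · 6/49 = 6/245; summing to 10/49.
So P(r = 2 | data) = (2/49) / (10/49) = 1/5.

0.200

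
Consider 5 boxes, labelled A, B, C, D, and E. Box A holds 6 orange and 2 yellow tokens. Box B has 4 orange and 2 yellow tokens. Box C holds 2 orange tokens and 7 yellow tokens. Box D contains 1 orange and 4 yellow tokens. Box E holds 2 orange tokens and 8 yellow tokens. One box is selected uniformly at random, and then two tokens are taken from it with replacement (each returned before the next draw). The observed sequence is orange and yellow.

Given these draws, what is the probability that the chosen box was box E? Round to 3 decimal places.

0.177

Compute the likelihood of the observed sequence for each case: P(data | box A) = (6/8)(2/8) = 0.1875; P(data | box B) = (4/6)(2/6) = 0.22222; P(data | box C) = (2/9)(7/9) = 0.17284; P(data | box D) = (1/5)(4/5) = 0.16; P(data | box E) = (2/10)(8/10) = 0.16.
The prior-weighted likelihoods are 1/5 · 0.1875 = 0.0375, 1/5 · 0.22222 = 0.044444, 1/5 · 0.17284 = 0.034568, 1/5 · 0.16 = 0.032, 1/5 · 0.16 = 0.032; these sum to 0.18051.
By Bayes' rule, P(box E | data) = (0.032) / (0.18051) = 0.17727.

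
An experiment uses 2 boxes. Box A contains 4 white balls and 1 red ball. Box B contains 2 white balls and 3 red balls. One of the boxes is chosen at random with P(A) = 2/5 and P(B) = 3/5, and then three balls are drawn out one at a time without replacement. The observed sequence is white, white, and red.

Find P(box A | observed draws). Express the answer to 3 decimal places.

Under each hypothesis, the probability of the observed sequence is: P(data | box A) = (4/5)(3/4)(1/3) = 1/5; P(data | box B) = (2/5)(1/4)(3/3) = 1/10.
Weighting by the prior gives 2/5 · 1/5 = 2/25, 3/5 · 1/10 = 3/50; these sum to 7/50.
So P(box A | data) = (2/25) / (7/50) = 4/7.

0.571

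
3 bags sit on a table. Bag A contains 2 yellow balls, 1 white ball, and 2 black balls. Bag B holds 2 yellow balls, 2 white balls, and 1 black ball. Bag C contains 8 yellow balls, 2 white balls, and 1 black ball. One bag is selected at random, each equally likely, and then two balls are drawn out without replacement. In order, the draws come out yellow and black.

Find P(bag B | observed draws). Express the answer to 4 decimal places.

0.2683

For each hypothesis, P(data | H) works out to: P(data | bag A) = (2/5)(2/4) = 1/5; P(data | bag B) = (2/5)(1/4) = 1/10; P(data | bag C) = (8/11)(1/10) = 4/55.
Weighting by the prior gives 1/3 · 1/5 = 1/15, 1/3 · 1/10 = 1/30, 1/3 · 4/55 = 4/165; these sum to 41/330.
Therefore the posterior P(bag B | data) = (1/30) / (41/330) = 11/41.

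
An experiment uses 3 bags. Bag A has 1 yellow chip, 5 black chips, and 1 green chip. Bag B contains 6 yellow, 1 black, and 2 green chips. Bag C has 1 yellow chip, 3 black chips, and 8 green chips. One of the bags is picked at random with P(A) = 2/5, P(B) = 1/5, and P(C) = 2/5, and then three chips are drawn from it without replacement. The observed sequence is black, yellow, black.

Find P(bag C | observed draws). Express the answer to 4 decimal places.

0.0456

Compute the likelihood of the observed sequence for each case: P(data | bag A) = (5/7)(1/6)(4/5) = 0.095238; P(data | bag B) = (1/9)(6/8)(0/7) = 0; P(data | bag C) = (3/12)(1/11)(2/10) = 0.0045455.
Multiplying each by its prior: 2/5 · 0.095238 = 0.038095, 1/5 · 0 = 0, 2/5 · 0.0045455 = 0.0018182; these sum to 0.039913.
Therefore the posterior P(bag C | data) = (0.0018182) / (0.039913) = 0.045553.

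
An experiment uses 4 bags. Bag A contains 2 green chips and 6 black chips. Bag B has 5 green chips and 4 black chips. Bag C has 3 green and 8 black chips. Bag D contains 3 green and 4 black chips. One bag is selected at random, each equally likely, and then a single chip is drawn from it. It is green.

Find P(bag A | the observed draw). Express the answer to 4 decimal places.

0.1659

Compute the likelihood of this draw for each case: P(data | bag A) = (2/8) = 0.25; P(data | bag B) = (5/9) = 0.55556; P(data | bag C) = (3/11) = 0.27273; P(data | bag D) = (3/7) = 0.42857.
The prior-weighted likelihoods are 1/4 · 0.25 = 0.0625, 1/4 · 0.55556 = 0.13889, 1/4 · 0.27273 = 0.068182, 1/4 · 0.42857 = 0.10714; these sum to 0.37671.
So P(bag A | data) = (0.0625) / (0.37671) = 0.16591.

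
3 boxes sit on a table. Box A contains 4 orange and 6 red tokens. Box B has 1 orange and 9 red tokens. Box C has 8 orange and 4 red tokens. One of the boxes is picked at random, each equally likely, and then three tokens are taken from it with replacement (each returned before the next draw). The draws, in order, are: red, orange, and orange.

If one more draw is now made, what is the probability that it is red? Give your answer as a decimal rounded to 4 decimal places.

Under each hypothesis, the probability of the observed sequence is: P(data | box A) = (6/10)(4/10)(4/10) = 0.096; P(data | box B) = (9/10)(1/10)(1/10) = 0.009; P(data | box C) = (4/12)(8/12)(8/12) = 0.14815.
The prior-weighted likelihoods are 1/3 · 0.096 = 0.032, 1/3 · 0.009 = 0.003, 1/3 · 0.14815 = 0.049383; with total 0.084383.
The posterior is then P(box A | data) = 0.37922, P(box B | data) = 0.035552, P(box C | data) = 0.58522.
The predictive probability is P(red next | data) = (3/5)(0.37922) + (9/10)(0.035552) + (1/3)(0.58522) = 0.45461.

0.4546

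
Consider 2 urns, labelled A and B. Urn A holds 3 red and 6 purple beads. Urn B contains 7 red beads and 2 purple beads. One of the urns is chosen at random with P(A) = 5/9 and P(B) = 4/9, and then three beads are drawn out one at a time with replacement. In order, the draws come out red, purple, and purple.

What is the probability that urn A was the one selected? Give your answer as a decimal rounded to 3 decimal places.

0.828

For each hypothesis, P(data | H) works out to: P(data | urn A) = (3/9)(6/9)(6/9) = 0.14815; P(data | urn B) = (7/9)(2/9)(2/9) = 0.038409.
The prior-weighted likelihoods are 5/9 · 0.14815 = 0.082305, 4/9 · 0.038409 = 0.017071; these sum to 0.099375.
Therefore the posterior P(urn A | data) = (0.082305) / (0.099375) = 0.82822.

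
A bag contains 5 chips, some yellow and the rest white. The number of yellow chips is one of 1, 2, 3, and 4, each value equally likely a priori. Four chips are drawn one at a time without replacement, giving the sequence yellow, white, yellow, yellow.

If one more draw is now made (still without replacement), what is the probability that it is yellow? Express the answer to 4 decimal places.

0.6667

Compute the likelihood of the observed sequence for each case: P(data | r = 1) = (1/5)(4/4)(0/3) = 0; P(data | r = 2) = (2/5)(3/4)(1/3)(0/2) = 0; P(data | r = 3) = (3/5)(2/4)(2/3)(1/2) = 1/10; P(data | r = 4) = (4/5)(1/4)(3/3)(2/2) = 1/5.
Multiplying each by its prior: 1/4 · 0 = 0, 1/4 · 0 = 0, 1/4 · 1/10 = 1/40, 1/4 · 1/5 = 1/20; these sum to 3/40.
The posterior is then P(r = 1 | data) = 0, P(r = 2 | data) = 0, P(r = 3 | data) = 1/3, P(r = 4 | data) = 2/3.
So P(yellow next | data) = Σ P(yellow next | H) P(H | data) = (0)(1/3) + (1)(2/3) = 2/3.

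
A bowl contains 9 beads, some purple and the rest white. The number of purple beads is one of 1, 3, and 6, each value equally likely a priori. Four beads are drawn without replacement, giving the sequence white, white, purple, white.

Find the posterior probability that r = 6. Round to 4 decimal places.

The likelihood of the observed sequence under each hypothesis: P(data | r = 1) = (8/9)(7/8)(1/7)(6/6) = 1/9; P(data | r = 3) = (6/9)(5/8)(3/7)(4/6) = 5/42; P(data | r = 6) = (3/9)(2/8)(6/7)(1/6) = 1/84.
The prior-weighted likelihoods are 1/3 · 1/9 = 1/27, 1/3 · 5/42 = 5/126, 1/3 · 1/84 = 1/252; summing to 61/756.
By Bayes' rule, P(r = 6 | data) = (1/252) / (61/756) = 3/61.

0.0492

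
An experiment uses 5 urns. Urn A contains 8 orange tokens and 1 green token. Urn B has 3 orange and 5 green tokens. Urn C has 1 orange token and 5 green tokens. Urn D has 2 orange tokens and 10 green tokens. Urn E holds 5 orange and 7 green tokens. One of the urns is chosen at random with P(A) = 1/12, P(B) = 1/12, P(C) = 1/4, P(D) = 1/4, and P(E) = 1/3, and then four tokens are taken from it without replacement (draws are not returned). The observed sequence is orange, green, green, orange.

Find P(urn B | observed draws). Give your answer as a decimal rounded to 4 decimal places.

0.1787

Compute the likelihood of the observed sequence for each case: P(data | urn A) = (8/9)(1/8)(0/7) = 0; P(data | urn B) = (3/8)(5/7)(4/6)(2/5) = 0.071429; P(data | urn C) = (1/6)(5/5)(4/4)(0/3) = 0; P(data | urn D) = (2/12)(10/11)(9/10)(1/9) = 0.015152; P(data | urn E) = (5/12)(7/11)(6/10)(4/9) = 0.070707.
Multiplying each by its prior: 1/12 · 0 = 0, 1/12 · 0.071429 = 0.0059524, 1/4 · 0 = 0, 1/4 · 0.015152 = 0.0037879, 1/3 · 0.070707 = 0.023569; these sum to 0.033309.
By Bayes' rule, P(urn B | data) = (0.0059524) / (0.033309) = 0.1787.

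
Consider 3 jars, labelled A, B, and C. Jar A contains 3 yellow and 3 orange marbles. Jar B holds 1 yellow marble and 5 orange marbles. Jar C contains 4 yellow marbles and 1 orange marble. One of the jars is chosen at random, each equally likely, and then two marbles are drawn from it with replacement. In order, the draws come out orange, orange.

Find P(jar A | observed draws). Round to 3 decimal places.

0.254

For each hypothesis, P(data | H) works out to: P(data | jar A) = (3/6)(3/6) = 0.25; P(data | jar B) = (5/6)(5/6) = 0.69444; P(data | jar C) = (1/5)(1/5) = 0.04.
The prior-weighted likelihoods are 1/3 · 0.25 = 0.083333, 1/3 · 0.69444 = 0.23148, 1/3 · 0.04 = 0.013333; these sum to 0.32815.
Therefore the posterior P(jar A | data) = (0.083333) / (0.32815) = 0.25395.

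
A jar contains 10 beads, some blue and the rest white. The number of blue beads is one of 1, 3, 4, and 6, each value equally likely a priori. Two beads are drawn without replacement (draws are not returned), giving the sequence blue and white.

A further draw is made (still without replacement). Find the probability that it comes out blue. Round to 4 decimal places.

For each hypothesis, P(data | H) works out to: P(data | r = 1) = (1/10)(9/9) = 1/10; P(data | r = 3) = (3/10)(7/9) = 7/30; P(data | r = 4) = (4/10)(6/9) = 4/15; P(data | r = 6) = (6/10)(4/9) = 4/15.
Weighting by the prior gives 1/4 · 1/10 = 1/40, 1/4 · 7/30 = 7/120, 1/4 · 4/15 = 1/15, 1/4 · 4/15 = 1/15; these sum to 13/60.
Normalising, the posterior is P(r = 1 | data) = 3/26, P(r = 3 | data) = 7/26, P(r = 4 | data) = 4/13, P(r = 6 | data) = 4/13.
Averaging over the posterior, P(blue next | data) = (0)(3/26) + (1/4)(7/26) + (3/8)(4/13) + (5/8)(4/13) = 3/8.

0.3750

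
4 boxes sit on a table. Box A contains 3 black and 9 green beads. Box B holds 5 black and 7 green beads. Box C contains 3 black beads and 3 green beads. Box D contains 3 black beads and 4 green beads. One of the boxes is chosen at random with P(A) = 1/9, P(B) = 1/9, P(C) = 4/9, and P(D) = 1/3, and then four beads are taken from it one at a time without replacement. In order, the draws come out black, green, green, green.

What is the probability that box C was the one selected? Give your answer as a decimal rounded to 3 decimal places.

For each hypothesis, P(data | H) works out to: P(data | box A) = (3/12)(9/11)(8/10)(7/9) = 0.12727; P(data | box B) = (5/12)(7/11)(6/10)(5/9) = 0.088384; P(data | box C) = (3/6)(3/5)(2/4)(1/3) = 0.05; P(data | box D) = (3/7)(4/6)(3/5)(2/4) = 0.085714.
Weighting by the prior gives 1/9 · 0.12727 = 0.014141, 1/9 · 0.088384 = 0.0098204, 4/9 · 0.05 = 0.022222, 1/3 · 0.085714 = 0.028571; summing to 0.074755.
By Bayes' rule, P(box C | data) = (0.022222) / (0.074755) = 0.29727.

0.297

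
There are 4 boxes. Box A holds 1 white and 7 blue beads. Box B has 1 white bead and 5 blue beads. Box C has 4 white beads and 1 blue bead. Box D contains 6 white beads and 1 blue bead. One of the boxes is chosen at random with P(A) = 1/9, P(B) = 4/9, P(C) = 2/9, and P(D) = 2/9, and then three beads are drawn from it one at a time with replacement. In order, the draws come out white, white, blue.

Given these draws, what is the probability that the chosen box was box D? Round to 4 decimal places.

For each hypothesis, P(data | H) works out to: P(data | box A) = (1/8)(1/8)(7/8) = 0.013672; P(data | box B) = (1/6)(1/6)(5/6) = 0.023148; P(data | box C) = (4/5)(4/5)(1/5) = 0.128; P(data | box D) = (6/7)(6/7)(1/7) = 0.10496.
The prior-weighted likelihoods are 1/9 · 0.013672 = 0.0015191, 4/9 · 0.023148 = 0.010288, 2/9 · 0.128 = 0.028444, 2/9 · 0.10496 = 0.023324; these sum to 0.063575.
Therefore the posterior P(box D | data) = (0.023324) / (0.063575) = 0.36687.

0.3669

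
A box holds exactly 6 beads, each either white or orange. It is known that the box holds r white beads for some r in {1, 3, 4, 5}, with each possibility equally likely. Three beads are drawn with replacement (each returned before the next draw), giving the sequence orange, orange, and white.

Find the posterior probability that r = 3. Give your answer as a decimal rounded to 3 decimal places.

0.370

Under each hypothesis, the probability of the observed sequence is: P(data | r = 1) = (5/6)(5/6)(1/6) = 25/216; P(data | r = 3) = (3/6)(3/6)(3/6) = 1/8; P(data | r = 4) = (2/6)(2/6)(4/6) = 2/27; P(data | r = 5) = (1/6)(1/6)(5/6) = 5/216.
Multiplying each by its prior: 1/4 · 25/216 = 25/864, 1/4 · 1/8 = 1/32, 1/4 · 2/27 = 1/54, 1/4 · 5/216 = 5/864; these sum to 73/864.
So P(r = 3 | data) = (1/32) / (73/864) = 27/73.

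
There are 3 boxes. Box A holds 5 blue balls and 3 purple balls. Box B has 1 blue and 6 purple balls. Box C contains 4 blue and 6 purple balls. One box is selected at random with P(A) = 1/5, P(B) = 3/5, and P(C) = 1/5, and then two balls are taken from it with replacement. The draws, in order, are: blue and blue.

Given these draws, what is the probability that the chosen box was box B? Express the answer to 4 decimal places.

Compute the likelihood of the observed sequence for each case: P(data | box A) = (5/8)(5/8) = 0.39062; P(data | box B) = (1/7)(1/7) = 0.020408; P(data | box C) = (4/10)(4/10) = 0.16.
The prior-weighted likelihoods are 1/5 · 0.39062 = 0.078125, 3/5 · 0.020408 = 0.012245, 1/5 · 0.16 = 0.032; with total 0.12237.
Hence P(box B | data) = (0.012245) / (0.12237) = 0.10006.

0.1001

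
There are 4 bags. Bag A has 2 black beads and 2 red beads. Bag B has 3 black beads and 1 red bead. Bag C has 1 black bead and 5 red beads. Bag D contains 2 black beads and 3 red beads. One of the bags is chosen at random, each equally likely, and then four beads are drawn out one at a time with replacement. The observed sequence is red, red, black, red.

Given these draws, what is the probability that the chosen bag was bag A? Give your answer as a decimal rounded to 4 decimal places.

0.2431

Compute the likelihood of the observed sequence for each case: P(data | bag A) = (2/4)(2/4)(2/4)(2/4) = 0.0625; P(data | bag B) = (1/4)(1/4)(3/4)(1/4) = 0.011719; P(data | bag C) = (5/6)(5/6)(1/6)(5/6) = 0.096451; P(data | bag D) = (3/5)(3/5)(2/5)(3/5) = 0.0864.
Weighting by the prior gives 1/4 · 0.0625 = 0.015625, 1/4 · 0.011719 = 0.0029297, 1/4 · 0.096451 = 0.024113, 1/4 · 0.0864 = 0.0216; with total 0.064267.
Hence P(bag A | data) = (0.015625) / (0.064267) = 0.24313.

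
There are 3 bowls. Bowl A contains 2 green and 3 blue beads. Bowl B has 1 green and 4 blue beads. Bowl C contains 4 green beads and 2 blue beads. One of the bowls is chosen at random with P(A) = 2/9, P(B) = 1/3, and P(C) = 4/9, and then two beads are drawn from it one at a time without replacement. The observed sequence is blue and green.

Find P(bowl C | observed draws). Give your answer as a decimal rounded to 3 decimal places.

Compute the likelihood of the observed sequence for each case: P(data | bowl A) = (3/5)(2/4) = 3/10; P(data | bowl B) = (4/5)(1/4) = 1/5; P(data | bowl C) = (2/6)(4/5) = 4/15.
Multiplying each by its prior: 2/9 · 3/10 = 1/15, 1/3 · 1/5 = 1/15, 4/9 · 4/15 = 16/135; these sum to 34/135.
Therefore the posterior P(bowl C | data) = (16/135) / (34/135) = 8/17.

0.471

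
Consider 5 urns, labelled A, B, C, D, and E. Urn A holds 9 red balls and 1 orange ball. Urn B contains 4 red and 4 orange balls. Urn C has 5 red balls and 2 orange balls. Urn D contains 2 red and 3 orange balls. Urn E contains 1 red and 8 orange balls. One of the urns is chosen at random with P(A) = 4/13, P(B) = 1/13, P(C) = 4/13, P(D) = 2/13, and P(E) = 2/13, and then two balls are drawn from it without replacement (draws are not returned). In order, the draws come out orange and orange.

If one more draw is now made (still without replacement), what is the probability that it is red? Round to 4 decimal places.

0.3732

Compute the likelihood of the observed sequence for each case: P(data | urn A) = (1/10)(0/9) = 0; P(data | urn B) = (4/8)(3/7) = 0.21429; P(data | urn C) = (2/7)(1/6) = 0.047619; P(data | urn D) = (3/5)(2/4) = 0.3; P(data | urn E) = (8/9)(7/8) = 0.77778.
Weighting by the prior gives 4/13 · 0 = 0, 1/13 · 0.21429 = 0.016484, 4/13 · 0.047619 = 0.014652, 2/13 · 0.3 = 0.046154, 2/13 · 0.77778 = 0.11966; summing to 0.19695.
Normalising, the posterior is P(urn A | data) = 0, P(urn B | data) = 0.083695, P(urn C | data) = 0.074396, P(urn D | data) = 0.23435, P(urn E | data) = 0.60756.
So P(red next | data) = Σ P(red next | H) P(H | data) = (2/3)(0.083695) + (1)(0.074396) + (2/3)(0.23435) + (1/7)(0.60756) = 0.37322.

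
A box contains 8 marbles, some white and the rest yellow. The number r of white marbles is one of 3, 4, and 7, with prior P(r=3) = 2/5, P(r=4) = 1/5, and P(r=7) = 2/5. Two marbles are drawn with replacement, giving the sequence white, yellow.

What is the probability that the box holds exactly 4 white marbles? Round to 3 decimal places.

Under each hypothesis, the probability of the observed sequence is: P(data | r = 3) = (3/8)(5/8) = 15/64; P(data | r = 4) = (4/8)(4/8) = 1/4; P(data | r = 7) = (7/8)(1/8) = 7/64.
Multiplying each by its prior: 2/5 · 15/64 = 3/32, 1/5 · 1/4 = 1/20, 2/5 · 7/64 = 7/160; these sum to 3/16.
By Bayes' rule, P(r = 4 | data) = (1/20) / (3/16) = 4/15.

0.267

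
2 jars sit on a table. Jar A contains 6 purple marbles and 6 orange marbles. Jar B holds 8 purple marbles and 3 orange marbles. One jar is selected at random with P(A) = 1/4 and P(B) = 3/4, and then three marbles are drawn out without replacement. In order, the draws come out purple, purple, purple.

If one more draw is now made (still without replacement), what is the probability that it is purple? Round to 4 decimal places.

Under each hypothesis, the probability of the observed sequence is: P(data | jar A) = (6/12)(5/11)(4/10) = 1/11; P(data | jar B) = (8/11)(7/10)(6/9) = 56/165.
The prior-weighted likelihoods are 1/4 · 1/11 = 1/44, 3/4 · 56/165 = 14/55; these sum to 61/220.
Dividing through by the total gives posterior P(jar A | data) = 5/61, P(jar B | data) = 56/61.
The predictive probability is P(purple next | data) = (1/3)(5/61) + (5/8)(56/61) = 110/183.

0.6011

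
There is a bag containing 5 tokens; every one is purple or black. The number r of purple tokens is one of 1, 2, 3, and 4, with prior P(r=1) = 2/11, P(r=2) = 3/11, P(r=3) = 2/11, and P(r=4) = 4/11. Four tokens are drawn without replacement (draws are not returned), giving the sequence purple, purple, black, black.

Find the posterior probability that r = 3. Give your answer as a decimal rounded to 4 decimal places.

Under each hypothesis, the probability of the observed sequence is: P(data | r = 1) = (1/5)(0/4) = 0; P(data | r = 2) = (2/5)(1/4)(3/3)(2/2) = 1/10; P(data | r = 3) = (3/5)(2/4)(2/3)(1/2) = 1/10; P(data | r = 4) = (4/5)(3/4)(1/3)(0/2) = 0.
The prior-weighted likelihoods are 2/11 · 0 = 0, 3/11 · 1/10 = 3/110, 2/11 · 1/10 = 1/55, 4/11 · 0 = 0; with total 1/22.
Hence P(r = 3 | data) = (1/55) / (1/22) = 2/5.

0.4000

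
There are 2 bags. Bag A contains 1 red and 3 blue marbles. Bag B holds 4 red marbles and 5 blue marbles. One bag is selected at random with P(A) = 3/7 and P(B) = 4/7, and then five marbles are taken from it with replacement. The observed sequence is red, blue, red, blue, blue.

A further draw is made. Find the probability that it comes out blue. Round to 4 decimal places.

0.6272

Under each hypothesis, the probability of the observed sequence is: P(data | bag A) = (1/4)(3/4)(1/4)(3/4)(3/4) = 0.026367; P(data | bag B) = (4/9)(5/9)(4/9)(5/9)(5/9) = 0.03387.
The prior-weighted likelihoods are 3/7 · 0.026367 = 0.0113, 4/7 · 0.03387 = 0.019354; with total 0.030655.
Dividing through by the total gives posterior P(bag A | data) = 0.36863, P(bag B | data) = 0.63137.
So P(blue next | data) = Σ P(blue next | H) P(H | data) = (3/4)(0.36863) + (5/9)(0.63137) = 0.62723.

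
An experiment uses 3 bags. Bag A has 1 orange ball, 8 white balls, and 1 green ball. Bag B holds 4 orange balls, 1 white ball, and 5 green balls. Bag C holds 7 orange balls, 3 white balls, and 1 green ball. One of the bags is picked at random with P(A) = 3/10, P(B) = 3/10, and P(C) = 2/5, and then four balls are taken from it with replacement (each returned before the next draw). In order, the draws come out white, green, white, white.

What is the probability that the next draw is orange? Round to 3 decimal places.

Under each hypothesis, the probability of the observed sequence is: P(data | bag A) = (8/10)(1/10)(8/10)(8/10) = 0.0512; P(data | bag B) = (1/10)(5/10)(1/10)(1/10) = 0.0005; P(data | bag C) = (3/11)(1/11)(3/11)(3/11) = 0.0018441.
Weighting by the prior gives 3/10 · 0.0512 = 0.01536, 3/10 · 0.0005 = 0.00015, 2/5 · 0.0018441 = 0.00073765; summing to 0.016248.
The posterior is then P(bag A | data) = 0.94537, P(bag B | data) = 0.0092321, P(bag C | data) = 0.045401.
So P(orange next | data) = Σ P(orange next | H) P(H | data) = (1/10)(0.94537) + (2/5)(0.0092321) + (7/11)(0.045401) = 0.12712.

0.127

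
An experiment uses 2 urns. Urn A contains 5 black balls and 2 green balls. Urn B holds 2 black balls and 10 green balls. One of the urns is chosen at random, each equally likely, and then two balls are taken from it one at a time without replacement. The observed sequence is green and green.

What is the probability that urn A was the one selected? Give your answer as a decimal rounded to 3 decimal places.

0.065

The likelihood of the observed sequence under each hypothesis: P(data | urn A) = (2/7)(1/6) = 1/21; P(data | urn B) = (10/12)(9/11) = 15/22.
The prior-weighted likelihoods are 1/2 · 1/21 = 1/42, 1/2 · 15/22 = 15/44; these sum to 337/924.
So P(urn A | data) = (1/42) / (337/924) = 22/337.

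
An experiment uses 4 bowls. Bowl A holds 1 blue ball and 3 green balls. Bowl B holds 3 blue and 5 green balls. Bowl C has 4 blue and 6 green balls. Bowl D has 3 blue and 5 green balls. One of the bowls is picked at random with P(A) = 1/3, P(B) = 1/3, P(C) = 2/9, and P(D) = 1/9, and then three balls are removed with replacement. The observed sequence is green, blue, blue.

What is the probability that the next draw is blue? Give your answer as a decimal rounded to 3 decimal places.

The likelihood of the observed sequence under each hypothesis: P(data | bowl A) = (3/4)(1/4)(1/4) = 0.046875; P(data | bowl B) = (5/8)(3/8)(3/8) = 0.087891; P(data | bowl C) = (6/10)(4/10)(4/10) = 0.096; P(data | bowl D) = (5/8)(3/8)(3/8) = 0.087891.
The prior-weighted likelihoods are 1/3 · 0.046875 = 0.015625, 1/3 · 0.087891 = 0.029297, 2/9 · 0.096 = 0.021333, 1/9 · 0.087891 = 0.0097656; summing to 0.076021.
Normalising, the posterior is P(bowl A | data) = 0.20554, P(bowl B | data) = 0.38538, P(bowl C | data) = 0.28062, P(bowl D | data) = 0.12846.
The predictive probability is P(blue next | data) = (1/4)(0.20554) + (3/8)(0.38538) + (2/5)(0.28062) + (3/8)(0.12846) = 0.35632.

0.356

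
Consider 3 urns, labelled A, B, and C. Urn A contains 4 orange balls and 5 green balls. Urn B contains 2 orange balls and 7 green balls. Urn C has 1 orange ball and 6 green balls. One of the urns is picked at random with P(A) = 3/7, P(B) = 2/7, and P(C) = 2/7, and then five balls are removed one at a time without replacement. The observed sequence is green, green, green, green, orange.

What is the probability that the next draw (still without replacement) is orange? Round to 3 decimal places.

For each hypothesis, P(data | H) works out to: P(data | urn A) = (5/9)(4/8)(3/7)(2/6)(4/5) = 2/63; P(data | urn B) = (7/9)(6/8)(5/7)(4/6)(2/5) = 1/9; P(data | urn C) = (6/7)(5/6)(4/5)(3/4)(1/3) = 1/7.
Multiplying each by its prior: 3/7 · 2/63 = 2/147, 2/7 · 1/9 = 2/63, 2/7 · 1/7 = 2/49; summing to 38/441.
Normalising, the posterior is P(urn A | data) = 3/19, P(urn B | data) = 7/19, P(urn C | data) = 9/19.
Averaging over the posterior, P(orange next | data) = (3/4)(3/19) + (1/4)(7/19) + (0)(9/19) = 4/19.

0.211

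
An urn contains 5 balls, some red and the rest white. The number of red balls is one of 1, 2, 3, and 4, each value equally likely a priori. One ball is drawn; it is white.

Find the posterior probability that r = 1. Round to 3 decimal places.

For each hypothesis, P(data | H) works out to: P(data | r = 1) = (4/5) = 4/5; P(data | r = 2) = (3/5) = 3/5; P(data | r = 3) = (2/5) = 2/5; P(data | r = 4) = (1/5) = 1/5.
Multiplying each by its prior: 1/4 · 4/5 = 1/5, 1/4 · 3/5 = 3/20, 1/4 · 2/5 = 1/10, 1/4 · 1/5 = 1/20; with total 1/2.
By Bayes' rule, P(r = 1 | data) = (1/5) / (1/2) = 2/5.

0.400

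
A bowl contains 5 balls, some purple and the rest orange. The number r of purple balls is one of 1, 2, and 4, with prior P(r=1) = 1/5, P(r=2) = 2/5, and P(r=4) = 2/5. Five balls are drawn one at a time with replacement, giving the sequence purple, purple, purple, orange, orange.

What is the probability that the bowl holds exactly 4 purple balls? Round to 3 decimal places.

0.444

Compute the likelihood of the observed sequence for each case: P(data | r = 1) = (1/5)(1/5)(1/5)(4/5)(4/5) = 0.00512; P(data | r = 2) = (2/5)(2/5)(2/5)(3/5)(3/5) = 0.02304; P(data | r = 4) = (4/5)(4/5)(4/5)(1/5)(1/5) = 0.02048.
Multiplying each by its prior: 1/5 · 0.00512 = 0.001024, 2/5 · 0.02304 = 0.009216, 2/5 · 0.02048 = 0.008192; summing to 0.018432.
Hence P(r = 4 | data) = (0.008192) / (0.018432) = 0.44444.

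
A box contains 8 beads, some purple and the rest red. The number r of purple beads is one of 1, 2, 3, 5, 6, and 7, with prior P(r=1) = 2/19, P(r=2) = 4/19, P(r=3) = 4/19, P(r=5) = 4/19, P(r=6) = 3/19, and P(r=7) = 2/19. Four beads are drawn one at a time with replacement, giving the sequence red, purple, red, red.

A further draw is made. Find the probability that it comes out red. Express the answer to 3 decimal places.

The likelihood of the observed sequence under each hypothesis: P(data | r = 1) = (7/8)(1/8)(7/8)(7/8) = 0.08374; P(data | r = 2) = (6/8)(2/8)(6/8)(6/8) = 0.10547; P(data | r = 3) = (5/8)(3/8)(5/8)(5/8) = 0.091553; P(data | r = 5) = (3/8)(5/8)(3/8)(3/8) = 0.032959; P(data | r = 6) = (2/8)(6/8)(2/8)(2/8) = 0.011719; P(data | r = 7) = (1/8)(7/8)(1/8)(1/8) = 0.001709.
Weighting by the prior gives 2/19 · 0.08374 = 0.0088148, 4/19 · 0.10547 = 0.022204, 4/19 · 0.091553 = 0.019274, 4/19 · 0.032959 = 0.0069387, 3/19 · 0.011719 = 0.0018503, 2/19 · 0.001709 = 0.00017989; summing to 0.059262.
Dividing through by the total gives posterior P(r = 1 | data) = 0.14874, P(r = 2 | data) = 0.37467, P(r = 3 | data) = 0.32524, P(r = 5 | data) = 0.11709, P(r = 6 | data) = 0.031223, P(r = 7 | data) = 0.0030356.
Averaging over the posterior, P(red next | data) = (7/8)(0.14874) + (3/4)(0.37467) + (5/8)(0.32524) + (3/8)(0.11709) + (1/4)(0.031223) + (1/8)(0.0030356) = 0.66652.

0.667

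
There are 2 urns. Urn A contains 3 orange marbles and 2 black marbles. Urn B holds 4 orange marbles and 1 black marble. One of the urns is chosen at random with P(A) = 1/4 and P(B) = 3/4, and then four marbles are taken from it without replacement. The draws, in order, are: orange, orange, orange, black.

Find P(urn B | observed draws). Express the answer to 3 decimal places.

0.857

The likelihood of the observed sequence under each hypothesis: P(data | urn A) = (3/5)(2/4)(1/3)(2/2) = 1/10; P(data | urn B) = (4/5)(3/4)(2/3)(1/2) = 1/5.
The prior-weighted likelihoods are 1/4 · 1/10 = 1/40, 3/4 · 1/5 = 3/20; summing to 7/40.
So P(urn B | data) = (3/20) / (7/40) = 6/7.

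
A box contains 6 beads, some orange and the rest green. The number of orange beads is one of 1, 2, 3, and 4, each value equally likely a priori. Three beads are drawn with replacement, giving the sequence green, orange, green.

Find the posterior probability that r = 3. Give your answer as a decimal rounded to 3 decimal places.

0.270

For each hypothesis, P(data | H) works out to: P(data | r = 1) = (5/6)(1/6)(5/6) = 25/216; P(data | r = 2) = (4/6)(2/6)(4/6) = 4/27; P(data | r = 3) = (3/6)(3/6)(3/6) = 1/8; P(data | r = 4) = (2/6)(4/6)(2/6) = 2/27.
Weighting by the prior gives 1/4 · 25/216 = 25/864, 1/4 · 4/27 = 1/27, 1/4 · 1/8 = 1/32, 1/4 · 2/27 = 1/54; these sum to 25/216.
Hence P(r = 3 | data) = (1/32) / (25/216) = 27/100.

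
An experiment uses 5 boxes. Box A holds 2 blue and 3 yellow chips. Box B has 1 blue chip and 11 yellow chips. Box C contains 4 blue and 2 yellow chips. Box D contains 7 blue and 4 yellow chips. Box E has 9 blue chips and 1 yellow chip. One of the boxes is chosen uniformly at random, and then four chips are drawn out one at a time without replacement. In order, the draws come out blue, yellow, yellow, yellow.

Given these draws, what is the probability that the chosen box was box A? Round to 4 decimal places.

Compute the likelihood of the observed sequence for each case: P(data | box A) = (2/5)(3/4)(2/3)(1/2) = 0.1; P(data | box B) = (1/12)(11/11)(10/10)(9/9) = 0.083333; P(data | box C) = (4/6)(2/5)(1/4)(0/3) = 0; P(data | box D) = (7/11)(4/10)(3/9)(2/8) = 0.021212; P(data | box E) = (9/10)(1/9)(0/8) = 0.
Multiplying each by its prior: 1/5 · 0.1 = 0.02, 1/5 · 0.083333 = 0.016667, 1/5 · 0 = 0, 1/5 · 0.021212 = 0.0042424, 1/5 · 0 = 0; summing to 0.040909.
Hence P(box A | data) = (0.02) / (0.040909) = 0.48889.

0.4889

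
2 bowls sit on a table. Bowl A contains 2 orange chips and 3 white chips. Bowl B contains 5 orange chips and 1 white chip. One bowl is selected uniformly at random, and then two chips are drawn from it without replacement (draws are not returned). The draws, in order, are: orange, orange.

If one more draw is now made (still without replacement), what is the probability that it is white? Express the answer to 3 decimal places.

The likelihood of the observed sequence under each hypothesis: P(data | bowl A) = (2/5)(1/4) = 1/10; P(data | bowl B) = (5/6)(4/5) = 2/3.
Multiplying each by its prior: 1/2 · 1/10 = 1/20, 1/2 · 2/3 = 1/3; summing to 23/60.
The posterior is then P(bowl A | data) = 3/23, P(bowl B | data) = 20/23.
Averaging over the posterior, P(white next | data) = (1)(3/23) + (1/4)(20/23) = 8/23.

0.348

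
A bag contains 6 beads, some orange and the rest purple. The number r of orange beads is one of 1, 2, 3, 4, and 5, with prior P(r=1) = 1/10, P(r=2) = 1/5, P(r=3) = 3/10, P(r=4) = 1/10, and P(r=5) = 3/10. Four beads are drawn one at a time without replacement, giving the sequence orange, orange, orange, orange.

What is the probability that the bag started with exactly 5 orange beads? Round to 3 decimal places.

For each hypothesis, P(data | H) works out to: P(data | r = 1) = (1/6)(0/5) = 0; P(data | r = 2) = (2/6)(1/5)(0/4) = 0; P(data | r = 3) = (3/6)(2/5)(1/4)(0/3) = 0; P(data | r = 4) = (4/6)(3/5)(2/4)(1/3) = 1/15; P(data | r = 5) = (5/6)(4/5)(3/4)(2/3) = 1/3.
The prior-weighted likelihoods are 1/10 · 0 = 0, 1/5 · 0 = 0, 3/10 · 0 = 0, 1/10 · 1/15 = 1/150, 3/10 · 1/3 = 1/10; these sum to 8/75.
So P(r = 5 | data) = (1/10) / (8/75) = 15/16.

0.938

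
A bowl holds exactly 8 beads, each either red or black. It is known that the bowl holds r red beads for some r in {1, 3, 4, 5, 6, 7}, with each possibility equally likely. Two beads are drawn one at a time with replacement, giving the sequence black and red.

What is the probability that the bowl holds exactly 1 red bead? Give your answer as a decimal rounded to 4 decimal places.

Under each hypothesis, the probability of the observed sequence is: P(data | r = 1) = (7/8)(1/8) = 7/64; P(data | r = 3) = (5/8)(3/8) = 15/64; P(data | r = 4) = (4/8)(4/8) = 1/4; P(data | r = 5) = (3/8)(5/8) = 15/64; P(data | r = 6) = (2/8)(6/8) = 3/16; P(data | r = 7) = (1/8)(7/8) = 7/64.
Multiplying each by its prior: 1/6 · 7/64 = 7/384, 1/6 · 15/64 = 5/128, 1/6 · 1/4 = 1/24, 1/6 · 15/64 = 5/128, 1/6 · 3/16 = 1/32, 1/6 · 7/64 = 7/384; with total 3/16.
Hence P(r = 1 | data) = (7/384) / (3/16) = 7/72.

0.0972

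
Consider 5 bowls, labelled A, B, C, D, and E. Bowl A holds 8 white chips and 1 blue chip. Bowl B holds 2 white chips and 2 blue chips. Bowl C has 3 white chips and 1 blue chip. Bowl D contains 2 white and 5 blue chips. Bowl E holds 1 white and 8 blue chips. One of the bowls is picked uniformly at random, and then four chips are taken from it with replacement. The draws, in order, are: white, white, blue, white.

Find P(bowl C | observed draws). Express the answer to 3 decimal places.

The likelihood of the observed sequence under each hypothesis: P(data | bowl A) = (8/9)(8/9)(1/9)(8/9) = 0.078037; P(data | bowl B) = (2/4)(2/4)(2/4)(2/4) = 0.0625; P(data | bowl C) = (3/4)(3/4)(1/4)(3/4) = 0.10547; P(data | bowl D) = (2/7)(2/7)(5/7)(2/7) = 0.01666; P(data | bowl E) = (1/9)(1/9)(8/9)(1/9) = 0.0012193.
The prior-weighted likelihoods are 1/5 · 0.078037 = 0.015607, 1/5 · 0.0625 = 0.0125, 1/5 · 0.10547 = 0.021094, 1/5 · 0.01666 = 0.0033319, 1/5 · 0.0012193 = 0.00024387; these sum to 0.052777.
Hence P(bowl C | data) = (0.021094) / (0.052777) = 0.39968.

0.400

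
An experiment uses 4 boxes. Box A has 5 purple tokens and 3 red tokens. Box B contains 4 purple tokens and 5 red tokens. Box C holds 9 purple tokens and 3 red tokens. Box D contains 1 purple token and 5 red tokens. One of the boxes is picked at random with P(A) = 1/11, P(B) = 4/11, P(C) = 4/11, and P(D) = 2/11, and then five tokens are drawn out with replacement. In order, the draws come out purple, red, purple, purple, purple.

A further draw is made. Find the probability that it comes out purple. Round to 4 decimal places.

0.6755

Compute the likelihood of the observed sequence for each case: P(data | box A) = (5/8)(3/8)(5/8)(5/8)(5/8) = 0.05722; P(data | box B) = (4/9)(5/9)(4/9)(4/9)(4/9) = 0.021677; P(data | box C) = (9/12)(3/12)(9/12)(9/12)(9/12) = 0.079102; P(data | box D) = (1/6)(5/6)(1/6)(1/6)(1/6) = 0.000643.
Multiplying each by its prior: 1/11 · 0.05722 = 0.0052019, 4/11 · 0.021677 = 0.0078825, 4/11 · 0.079102 = 0.028764, 2/11 · 0.000643 = 0.00011691; summing to 0.041965.
The posterior is then P(box A | data) = 0.12396, P(box B | data) = 0.18783, P(box C | data) = 0.68543, P(box D | data) = 0.0027859.
The predictive probability is P(purple next | data) = (5/8)(0.12396) + (4/9)(0.18783) + (3/4)(0.68543) + (1/6)(0.0027859) = 0.67549.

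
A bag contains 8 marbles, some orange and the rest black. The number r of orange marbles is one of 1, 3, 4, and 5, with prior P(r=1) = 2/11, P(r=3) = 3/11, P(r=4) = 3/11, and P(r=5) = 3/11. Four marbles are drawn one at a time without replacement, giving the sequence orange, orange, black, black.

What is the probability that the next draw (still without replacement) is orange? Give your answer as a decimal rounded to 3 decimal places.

0.500

Under each hypothesis, the probability of the observed sequence is: P(data | r = 1) = (1/8)(0/7) = 0; P(data | r = 3) = (3/8)(2/7)(5/6)(4/5) = 1/14; P(data | r = 4) = (4/8)(3/7)(4/6)(3/5) = 3/35; P(data | r = 5) = (5/8)(4/7)(3/6)(2/5) = 1/14.
Weighting by the prior gives 2/11 · 0 = 0, 3/11 · 1/14 = 3/154, 3/11 · 3/35 = 9/385, 3/11 · 1/14 = 3/154; with total 24/385.
The posterior is then P(r = 1 | data) = 0, P(r = 3 | data) = 5/16, P(r = 4 | data) = 3/8, P(r = 5 | data) = 5/16.
The predictive probability is P(orange next | data) = (1/4)(5/16) + (1/2)(3/8) + (3/4)(5/16) = 1/2.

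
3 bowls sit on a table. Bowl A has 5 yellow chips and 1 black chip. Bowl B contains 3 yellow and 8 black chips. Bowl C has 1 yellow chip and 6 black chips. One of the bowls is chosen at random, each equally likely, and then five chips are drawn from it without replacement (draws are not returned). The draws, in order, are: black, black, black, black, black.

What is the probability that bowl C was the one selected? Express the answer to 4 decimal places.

0.7021

Compute the likelihood of the observed sequence for each case: P(data | bowl A) = (1/6)(0/5) = 0; P(data | bowl B) = (8/11)(7/10)(6/9)(5/8)(4/7) = 4/33; P(data | bowl C) = (6/7)(5/6)(4/5)(3/4)(2/3) = 2/7.
Multiplying each by its prior: 1/3 · 0 = 0, 1/3 · 4/33 = 4/99, 1/3 · 2/7 = 2/21; these sum to 94/693.
Therefore the posterior P(bowl C | data) = (2/21) / (94/693) = 33/47.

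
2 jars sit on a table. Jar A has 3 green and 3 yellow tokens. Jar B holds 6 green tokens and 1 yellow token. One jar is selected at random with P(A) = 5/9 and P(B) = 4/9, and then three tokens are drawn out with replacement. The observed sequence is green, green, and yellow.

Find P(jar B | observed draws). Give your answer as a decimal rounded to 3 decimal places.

For each hypothesis, P(data | H) works out to: P(data | jar A) = (3/6)(3/6)(3/6) = 0.125; P(data | jar B) = (6/7)(6/7)(1/7) = 0.10496.
Multiplying each by its prior: 5/9 · 0.125 = 0.069444, 4/9 · 0.10496 = 0.046647; summing to 0.11609.
Hence P(jar B | data) = (0.046647) / (0.11609) = 0.40181.

0.402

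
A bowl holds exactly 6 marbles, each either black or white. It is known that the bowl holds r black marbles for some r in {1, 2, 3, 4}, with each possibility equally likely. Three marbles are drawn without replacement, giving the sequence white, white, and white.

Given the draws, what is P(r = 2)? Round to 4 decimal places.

Under each hypothesis, the probability of the observed sequence is: P(data | r = 1) = (5/6)(4/5)(3/4) = 1/2; P(data | r = 2) = (4/6)(3/5)(2/4) = 1/5; P(data | r = 3) = (3/6)(2/5)(1/4) = 1/20; P(data | r = 4) = (2/6)(1/5)(0/4) = 0.
Multiplying each by its prior: 1/4 · 1/2 = 1/8, 1/4 · 1/5 = 1/20, 1/4 · 1/20 = 1/80, 1/4 · 0 = 0; with total 3/16.
By Bayes' rule, P(r = 2 | data) = (1/20) / (3/16) = 4/15.

0.2667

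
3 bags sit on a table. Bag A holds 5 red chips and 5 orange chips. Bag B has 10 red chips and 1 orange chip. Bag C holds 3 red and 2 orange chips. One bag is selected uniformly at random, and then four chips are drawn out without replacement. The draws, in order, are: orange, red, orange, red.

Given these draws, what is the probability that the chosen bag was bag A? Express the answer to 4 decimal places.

Compute the likelihood of the observed sequence for each case: P(data | bag A) = (5/10)(5/9)(4/8)(4/7) = 0.079365; P(data | bag B) = (1/11)(10/10)(0/9) = 0; P(data | bag C) = (2/5)(3/4)(1/3)(2/2) = 0.1.
Weighting by the prior gives 1/3 · 0.079365 = 0.026455, 1/3 · 0 = 0, 1/3 · 0.1 = 0.033333; summing to 0.059788.
Hence P(bag A | data) = (0.026455) / (0.059788) = 0.44248.

0.4425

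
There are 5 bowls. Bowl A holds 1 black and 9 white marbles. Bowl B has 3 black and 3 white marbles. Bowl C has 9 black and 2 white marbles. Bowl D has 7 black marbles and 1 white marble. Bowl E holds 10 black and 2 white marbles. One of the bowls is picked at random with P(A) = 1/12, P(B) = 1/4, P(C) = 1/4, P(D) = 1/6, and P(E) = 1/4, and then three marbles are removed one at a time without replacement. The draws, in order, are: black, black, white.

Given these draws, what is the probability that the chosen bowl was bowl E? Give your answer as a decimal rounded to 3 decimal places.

0.265

Compute the likelihood of the observed sequence for each case: P(data | bowl A) = (1/10)(0/9) = 0; P(data | bowl B) = (3/6)(2/5)(3/4) = 3/20; P(data | bowl C) = (9/11)(8/10)(2/9) = 8/55; P(data | bowl D) = (7/8)(6/7)(1/6) = 1/8; P(data | bowl E) = (10/12)(9/11)(2/10) = 3/22.
Multiplying each by its prior: 1/12 · 0 = 0, 1/4 · 3/20 = 3/80, 1/4 · 8/55 = 2/55, 1/6 · 1/8 = 1/48, 1/4 · 3/22 = 3/88; these sum to 17/132.
Hence P(bowl E | data) = (3/88) / (17/132) = 9/34.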